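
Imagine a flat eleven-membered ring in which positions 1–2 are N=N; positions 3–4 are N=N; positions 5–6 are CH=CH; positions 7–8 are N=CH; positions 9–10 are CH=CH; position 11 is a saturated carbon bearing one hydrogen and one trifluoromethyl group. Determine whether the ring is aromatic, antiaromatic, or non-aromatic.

Non-aromatic

Because that saturated carbon is sp³ and has no p orbital in the ring π system at the CH(trifluoromethyl) position, the π system cannot extend all the way around the ring.
Without a continuous loop of overlapping p orbitals the Hückel electron count never comes into play.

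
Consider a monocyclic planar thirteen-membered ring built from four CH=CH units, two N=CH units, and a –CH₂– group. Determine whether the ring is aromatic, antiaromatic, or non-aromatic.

The CH2 position has four σ bonds — the tetrahedral CH₂ carbon is sp³ and has no p orbital in the ring π system — so the cyclic conjugation is interrupted.
Without a continuous loop of overlapping p orbitals the Hückel electron count never comes into play.

Non-aromatic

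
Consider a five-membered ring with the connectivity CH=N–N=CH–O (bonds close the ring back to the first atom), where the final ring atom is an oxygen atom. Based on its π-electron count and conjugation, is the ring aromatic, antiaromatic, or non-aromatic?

Aromatic

The p orbitals form a continuous loop: each doubly-bonded ring atom is sp² with one p-orbital electron; each =N– nitrogen is pyridine-type (lone pair in the sp² plane, one electron in the p orbital); the oxygen donates one lone pair from its p orbital. The ring is fully conjugated.
Counting π electrons: 2 × 2 = 4 from the double-bond units + 2 from the O atom = 6.
Since 6 = 4·1 + 2, the ring meets the 4n+2 criterion.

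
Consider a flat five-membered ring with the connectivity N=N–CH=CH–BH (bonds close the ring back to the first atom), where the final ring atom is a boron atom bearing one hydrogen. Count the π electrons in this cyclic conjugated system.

All ring atoms are sp² and supply a p orbital to the ring (each doubly-bonded ring atom is sp² with one p-orbital electron; each sp² =N– keeps its lone pair in-plane and puts one electron into the π system; the boron has an empty p orbital); the conjugation is uninterrupted.
Adding the contributions, 2 × 2 = 4 from the double-bond units + 0 from the BH atom = 4.

4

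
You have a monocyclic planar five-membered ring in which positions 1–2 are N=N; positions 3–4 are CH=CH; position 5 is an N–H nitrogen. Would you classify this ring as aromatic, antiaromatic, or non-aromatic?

Aromatic

The p orbitals form a continuous loop: the double-bond atoms are sp², each contributing one p electron; each =N– nitrogen is pyridine-type (lone pair in the sp² plane, one electron in the p orbital); the pyrrole-type nitrogen donates its lone pair from the p orbital. The ring is fully conjugated.
Counting π electrons: 2 × 2 = 4 from the double-bond units + 2 from the NH atom = 6.
Since 6 = 4·1 + 2, the ring meets the 4n+2 criterion.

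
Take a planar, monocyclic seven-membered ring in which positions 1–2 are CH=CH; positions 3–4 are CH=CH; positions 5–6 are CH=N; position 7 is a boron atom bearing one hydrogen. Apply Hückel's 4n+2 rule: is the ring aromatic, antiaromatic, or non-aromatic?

Check conjugation: every atom in a ring double bond is sp² and brings one electron to the p orbital; the doubly-bonded nitrogens are pyridine-type — their lone pairs lie in the ring plane, leaving one electron in the p orbital; the boron has an empty p orbital — every position has a p orbital, so the cyclic π system is continuous.
Tallying contributions gives 3 × 2 = 6 from the double-bond units + 0 from the BH atom = 6.
That gives a 4n+2 count (6, n = 1).

Aromatic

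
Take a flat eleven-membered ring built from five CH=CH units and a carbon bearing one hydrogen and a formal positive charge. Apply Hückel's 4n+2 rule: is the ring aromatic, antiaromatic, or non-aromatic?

Aromatic

The p orbitals form a continuous loop: every atom in a ring double bond is sp² and brings one electron to the p orbital; the carbocation has an empty p orbital. The ring is fully conjugated.
Adding the contributions, 5 × 2 = 10 from the double-bond units + 0 from the CH(+) atom = 10.
10 = 4(2) + 2, which satisfies Hückel's 4n+2 rule.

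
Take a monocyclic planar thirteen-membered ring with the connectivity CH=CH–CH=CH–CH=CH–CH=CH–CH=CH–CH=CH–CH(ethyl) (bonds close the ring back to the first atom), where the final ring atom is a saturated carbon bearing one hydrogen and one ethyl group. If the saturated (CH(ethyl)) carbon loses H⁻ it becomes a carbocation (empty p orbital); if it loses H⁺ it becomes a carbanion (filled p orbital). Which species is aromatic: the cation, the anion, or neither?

The anion

In both ions every ring atom is sp² and contributes a p orbital, so both rings are fully conjugated.
Cation: 6 × 2 + 0 = 12 π electrons → 4(3), antiaromatic.
Anion: 6 × 2 + 2 = 14 π electrons → 4(3)+2, aromatic.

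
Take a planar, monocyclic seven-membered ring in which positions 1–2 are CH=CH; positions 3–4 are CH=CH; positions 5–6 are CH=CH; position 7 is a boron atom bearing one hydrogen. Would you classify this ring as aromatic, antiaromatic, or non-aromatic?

Aromatic

All ring atoms are sp² and supply a p orbital to the ring (every atom in a ring double bond is sp² and brings one electron to the p orbital; the boron has an empty p orbital); the conjugation is uninterrupted.
Tallying contributions gives 3 × 2 = 6 from the double-bond units + 0 from the BH atom = 6.
That gives a 4n+2 count (6, n = 1).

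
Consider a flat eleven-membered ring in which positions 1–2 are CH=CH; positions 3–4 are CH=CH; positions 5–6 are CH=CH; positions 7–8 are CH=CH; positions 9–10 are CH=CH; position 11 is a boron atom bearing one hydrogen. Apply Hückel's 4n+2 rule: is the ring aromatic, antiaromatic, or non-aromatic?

Check conjugation: the double-bond atoms are sp², each contributing one p electron; the boron has an empty p orbital — every position has a p orbital, so the cyclic π system is continuous.
Adding the contributions, 5 × 2 = 10 from the double-bond units + 0 from the BH atom = 10.
That gives a 4n+2 count (10, n = 2).

Aromatic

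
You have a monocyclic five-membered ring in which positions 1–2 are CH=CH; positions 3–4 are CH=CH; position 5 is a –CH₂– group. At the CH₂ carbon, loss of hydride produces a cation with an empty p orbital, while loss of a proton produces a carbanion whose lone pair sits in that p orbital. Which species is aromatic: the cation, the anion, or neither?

In either ion the ring is fully conjugated: every atom, including the new sp² carbon, supplies a p orbital.
Cation: 2 × 2 + 0 = 4 π electrons → 4(1), antiaromatic.
Anion: 2 × 2 + 2 = 6 π electrons → 4(1)+2, aromatic.

The anion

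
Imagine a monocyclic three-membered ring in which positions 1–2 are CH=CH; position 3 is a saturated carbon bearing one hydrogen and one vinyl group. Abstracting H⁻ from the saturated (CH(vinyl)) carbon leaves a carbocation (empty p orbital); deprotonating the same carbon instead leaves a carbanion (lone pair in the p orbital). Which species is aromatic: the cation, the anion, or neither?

In either ion the ring is fully conjugated: every atom, including the new sp² carbon, supplies a p orbital.
Cation: 1 × 2 + 0 = 2 π electrons → 4(0)+2, aromatic.
Anion: 1 × 2 + 2 = 4 π electrons → 4(1), antiaromatic.

The cation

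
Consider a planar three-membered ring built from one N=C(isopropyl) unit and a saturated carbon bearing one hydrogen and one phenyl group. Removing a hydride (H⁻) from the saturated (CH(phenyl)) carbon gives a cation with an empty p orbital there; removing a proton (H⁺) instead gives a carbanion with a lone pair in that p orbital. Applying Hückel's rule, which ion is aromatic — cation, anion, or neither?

Once that carbon is sp², every ring atom has a p orbital and both ions are fully conjugated.
Cation: 1 × 2 + 0 = 2 π electrons → 4(0)+2, aromatic.
Anion: 1 × 2 + 2 = 4 π electrons → 4(1), antiaromatic.

The cation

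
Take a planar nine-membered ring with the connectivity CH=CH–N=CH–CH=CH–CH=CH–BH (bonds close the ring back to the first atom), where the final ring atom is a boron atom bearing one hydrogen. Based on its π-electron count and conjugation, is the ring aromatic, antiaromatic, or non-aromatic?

Antiaromatic

All ring atoms are sp² and supply a p orbital to the ring (the double-bond atoms are sp², each contributing one p electron; each sp² =N– keeps its lone pair in-plane and puts one electron into the π system; the boron has an empty p orbital); the conjugation is uninterrupted.
Tallying contributions gives 4 × 2 = 8 from the double-bond units + 0 from the BH atom = 8.
8 is a 4n count (n = 2), so the planar conjugated ring is antiaromatic.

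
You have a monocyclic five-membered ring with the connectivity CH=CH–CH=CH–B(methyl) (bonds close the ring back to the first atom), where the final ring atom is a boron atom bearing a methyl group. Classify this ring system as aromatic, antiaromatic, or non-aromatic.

Every ring atom contributes a p orbital perpendicular to the ring (the double-bond atoms are sp², each contributing one p electron; the boron has an empty p orbital), so the π system is cyclic and fully conjugated.
Adding the contributions, 2 × 2 = 4 from the double-bond units + 0 from the B(methyl) atom = 4.
With 4 = 4·1 π electrons, Hückel's rule classifies the planar ring as antiaromatic.

Antiaromatic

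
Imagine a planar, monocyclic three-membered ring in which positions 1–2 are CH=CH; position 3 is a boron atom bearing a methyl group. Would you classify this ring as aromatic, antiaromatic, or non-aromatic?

All ring atoms are sp² and supply a p orbital to the ring (every atom in a ring double bond is sp² and brings one electron to the p orbital; the boron has an empty p orbital); the conjugation is uninterrupted.
Counting π electrons: 1 × 2 = 2 from the double-bond unit + 0 from the B(methyl) atom = 2.
Since 2 = 4·0 + 2, the ring meets the 4n+2 criterion.

Aromatic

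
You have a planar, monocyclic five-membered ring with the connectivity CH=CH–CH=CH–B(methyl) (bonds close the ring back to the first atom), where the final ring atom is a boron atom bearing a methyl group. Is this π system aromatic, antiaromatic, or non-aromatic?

Antiaromatic

The p orbitals form a continuous loop: the double-bond atoms are sp², each contributing one p electron; the boron has an empty p orbital. The ring is fully conjugated.
Adding the contributions, 2 × 2 = 4 from the double-bond units + 0 from the B(methyl) atom = 4.
With 4 = 4·1 π electrons, Hückel's rule classifies the planar ring as antiaromatic.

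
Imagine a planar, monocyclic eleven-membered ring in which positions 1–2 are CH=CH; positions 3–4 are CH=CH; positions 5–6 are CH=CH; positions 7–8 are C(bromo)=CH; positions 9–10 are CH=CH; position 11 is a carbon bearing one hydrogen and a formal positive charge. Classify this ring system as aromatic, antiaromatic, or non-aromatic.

Aromatic

The p orbitals form a continuous loop: the double-bond atoms are sp², each contributing one p electron; the carbocation has an empty p orbital. The ring is fully conjugated.
π-electron count: 5 × 2 = 10 from the double-bond units + 0 from the CH(+) atom = 10.
That gives a 4n+2 count (10, n = 2).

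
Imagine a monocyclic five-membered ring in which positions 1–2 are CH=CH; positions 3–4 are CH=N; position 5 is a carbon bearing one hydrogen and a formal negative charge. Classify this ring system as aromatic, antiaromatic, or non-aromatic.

Check conjugation: the double-bond atoms are sp², each contributing one p electron; each =N– nitrogen is pyridine-type (lone pair in the sp² plane, one electron in the p orbital); the carbanion's lone pair occupies the p orbital — every position has a p orbital, so the cyclic π system is continuous.
Tallying contributions gives 2 × 2 = 4 from the double-bond units + 2 from the CH(-) atom = 6.
That gives a 4n+2 count (6, n = 1).

Aromatic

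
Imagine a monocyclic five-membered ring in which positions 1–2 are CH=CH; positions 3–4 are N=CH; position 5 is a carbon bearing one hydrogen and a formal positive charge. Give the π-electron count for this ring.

All ring atoms are sp² and supply a p orbital to the ring (each doubly-bonded ring atom is sp² with one p-orbital electron; each =N– nitrogen is pyridine-type (lone pair in the sp² plane, one electron in the p orbital); the carbocation has an empty p orbital); the conjugation is uninterrupted.
π-electron count: 2 × 2 = 4 from the double-bond units + 0 from the CH(+) atom = 4.

4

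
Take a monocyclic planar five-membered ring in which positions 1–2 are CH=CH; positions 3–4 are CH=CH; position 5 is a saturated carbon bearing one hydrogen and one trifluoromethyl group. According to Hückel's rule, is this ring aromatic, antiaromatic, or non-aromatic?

Non-aromatic

Because that saturated carbon is sp³ and has no p orbital in the ring π system at the CH(trifluoromethyl) position, the π system cannot extend all the way around the ring.
Without a continuous loop of overlapping p orbitals the Hückel electron count never comes into play.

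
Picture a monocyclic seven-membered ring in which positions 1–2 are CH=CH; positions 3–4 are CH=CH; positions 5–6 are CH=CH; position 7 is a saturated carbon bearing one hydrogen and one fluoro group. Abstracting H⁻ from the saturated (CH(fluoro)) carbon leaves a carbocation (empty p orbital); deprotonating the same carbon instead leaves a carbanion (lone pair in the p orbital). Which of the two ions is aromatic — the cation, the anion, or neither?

The cation

In either ion the ring is fully conjugated: every atom, including the new sp² carbon, supplies a p orbital.
Cation: 3 × 2 + 0 = 6 π electrons → 4(1)+2, aromatic.
Anion: 3 × 2 + 2 = 8 π electrons → 4(2), antiaromatic.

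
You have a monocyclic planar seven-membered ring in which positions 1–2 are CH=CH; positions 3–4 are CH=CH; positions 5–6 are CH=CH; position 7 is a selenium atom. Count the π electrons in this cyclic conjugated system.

All ring atoms are sp² and supply a p orbital to the ring (each doubly-bonded ring atom is sp² with one p-orbital electron; the selenium donates one lone pair from its p orbital); the conjugation is uninterrupted.
π-electron count: 3 × 2 = 6 from the double-bond units + 2 from the Se atom = 8.

8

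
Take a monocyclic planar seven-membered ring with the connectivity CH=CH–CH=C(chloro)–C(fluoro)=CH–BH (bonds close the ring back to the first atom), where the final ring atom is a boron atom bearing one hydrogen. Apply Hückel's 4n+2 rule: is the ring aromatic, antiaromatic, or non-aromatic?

Check conjugation: every atom in a ring double bond is sp² and brings one electron to the p orbital; the boron has an empty p orbital — every position has a p orbital, so the cyclic π system is continuous.
Tallying contributions gives 3 × 2 = 6 from the double-bond units + 0 from the BH atom = 6.
With 6 π electrons (n = 1), the Hückel 4n+2 condition holds.

Aromatic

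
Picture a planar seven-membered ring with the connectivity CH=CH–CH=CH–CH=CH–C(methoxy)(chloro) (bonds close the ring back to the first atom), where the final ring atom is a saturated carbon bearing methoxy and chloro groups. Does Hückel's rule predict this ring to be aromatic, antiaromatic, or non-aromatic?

At the C(methoxy)(chloro) position, that saturated carbon is sp³ and has no p orbital in the ring π system; the ring's p-orbital overlap is broken there.
A ring that is not fully conjugated cannot be aromatic or antiaromatic regardless of its π-electron count.

Non-aromatic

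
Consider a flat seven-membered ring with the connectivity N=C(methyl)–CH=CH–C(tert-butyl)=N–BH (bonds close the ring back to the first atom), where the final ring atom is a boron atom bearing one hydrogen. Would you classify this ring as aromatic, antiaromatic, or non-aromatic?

All ring atoms are sp² and supply a p orbital to the ring (each doubly-bonded ring atom is sp² with one p-orbital electron; each sp² =N– keeps its lone pair in-plane and puts one electron into the π system; the boron has an empty p orbital); the conjugation is uninterrupted.
π-electron count: 3 × 2 = 6 from the double-bond units + 0 from the BH atom = 6.
With 6 π electrons (n = 1), the Hückel 4n+2 condition holds.

Aromatic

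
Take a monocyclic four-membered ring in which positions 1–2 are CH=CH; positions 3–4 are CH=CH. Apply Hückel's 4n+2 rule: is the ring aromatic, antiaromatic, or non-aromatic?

Every ring atom contributes a p orbital perpendicular to the ring (the double-bond atoms are sp², each contributing one p electron), so the π system is cyclic and fully conjugated.
Tallying contributions gives 2 × 2 = 4 from the 2 double-bond units.
4 is a 4n count (n = 1), so the planar conjugated ring is antiaromatic.
This is cyclobutadiene.

Antiaromatic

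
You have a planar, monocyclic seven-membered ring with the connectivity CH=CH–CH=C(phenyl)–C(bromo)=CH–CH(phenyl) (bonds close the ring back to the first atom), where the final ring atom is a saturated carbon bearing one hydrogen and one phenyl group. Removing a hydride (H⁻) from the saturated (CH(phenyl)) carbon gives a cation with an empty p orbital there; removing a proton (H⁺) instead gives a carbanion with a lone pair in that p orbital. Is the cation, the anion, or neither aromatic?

The cation

Once that carbon is sp², every ring atom has a p orbital and both ions are fully conjugated.
Cation: 3 × 2 + 0 = 6 π electrons → 4(1)+2, aromatic.
Anion: 3 × 2 + 2 = 8 π electrons → 4(2), antiaromatic.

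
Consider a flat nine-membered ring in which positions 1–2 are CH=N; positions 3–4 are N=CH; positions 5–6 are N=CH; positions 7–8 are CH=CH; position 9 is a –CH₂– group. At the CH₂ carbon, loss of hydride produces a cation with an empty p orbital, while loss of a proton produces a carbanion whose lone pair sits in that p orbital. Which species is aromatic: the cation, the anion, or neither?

In both ions every ring atom is sp² and contributes a p orbital, so both rings are fully conjugated.
Cation: 4 × 2 + 0 = 8 π electrons → 4(2), antiaromatic.
Anion: 4 × 2 + 2 = 10 π electrons → 4(2)+2, aromatic.

The anion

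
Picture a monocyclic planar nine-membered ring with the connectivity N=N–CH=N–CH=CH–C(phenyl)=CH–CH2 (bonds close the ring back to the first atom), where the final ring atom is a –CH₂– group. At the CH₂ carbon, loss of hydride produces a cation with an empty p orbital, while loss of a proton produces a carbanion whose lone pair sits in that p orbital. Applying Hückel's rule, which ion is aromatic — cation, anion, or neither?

In either ion the ring is fully conjugated: every atom, including the new sp² carbon, supplies a p orbital.
Cation: 4 × 2 + 0 = 8 π electrons → 4(2), antiaromatic.
Anion: 4 × 2 + 2 = 10 π electrons → 4(2)+2, aromatic.

The anion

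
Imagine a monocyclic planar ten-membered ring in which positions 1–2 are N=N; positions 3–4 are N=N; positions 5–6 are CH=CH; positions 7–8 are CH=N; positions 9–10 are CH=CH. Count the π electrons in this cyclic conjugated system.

10

Every ring atom contributes a p orbital perpendicular to the ring (the double-bond atoms are sp², each contributing one p electron; each sp² =N– keeps its lone pair in-plane and puts one electron into the π system), so the π system is cyclic and fully conjugated.
Counting π electrons: 5 × 2 = 10 from the 5 double-bond units.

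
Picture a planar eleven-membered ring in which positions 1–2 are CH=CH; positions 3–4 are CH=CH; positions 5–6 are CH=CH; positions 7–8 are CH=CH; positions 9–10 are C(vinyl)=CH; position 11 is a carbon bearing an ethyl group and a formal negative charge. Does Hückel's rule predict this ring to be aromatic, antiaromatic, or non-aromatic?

Check conjugation: the double-bond atoms are sp², each contributing one p electron; the carbanion's lone pair occupies the p orbital — every position has a p orbital, so the cyclic π system is continuous.
π-electron count: 5 × 2 = 10 from the double-bond units + 2 from the C(ethyl)(-) atom = 12.
With 12 = 4·3 π electrons, Hückel's rule classifies the planar ring as antiaromatic.

Antiaromatic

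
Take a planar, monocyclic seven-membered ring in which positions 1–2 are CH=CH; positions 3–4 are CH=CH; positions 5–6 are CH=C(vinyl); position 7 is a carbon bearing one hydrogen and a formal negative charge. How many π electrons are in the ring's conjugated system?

The p orbitals form a continuous loop: the double-bond atoms are sp², each contributing one p electron; the carbanion's lone pair occupies the p orbital. The ring is fully conjugated.
Adding the contributions, 3 × 2 = 6 from the double-bond units + 2 from the CH(-) atom = 8.

8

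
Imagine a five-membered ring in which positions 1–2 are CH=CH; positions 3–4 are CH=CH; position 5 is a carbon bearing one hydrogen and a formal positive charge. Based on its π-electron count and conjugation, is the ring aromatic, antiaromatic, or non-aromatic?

Antiaromatic

Check conjugation: each doubly-bonded ring atom is sp² with one p-orbital electron; the carbocation has an empty p orbital — every position has a p orbital, so the cyclic π system is continuous.
π-electron count: 2 × 2 = 4 from the double-bond units + 0 from the CH(+) atom = 4.
A 4n π count (4, n = 1) in a planar conjugated ring means antiaromatic.
This is the cyclopentadienyl cation.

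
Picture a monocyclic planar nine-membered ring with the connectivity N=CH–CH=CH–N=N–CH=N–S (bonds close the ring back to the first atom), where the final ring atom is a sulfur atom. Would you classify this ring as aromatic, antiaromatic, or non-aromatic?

The p orbitals form a continuous loop: the double-bond atoms are sp², each contributing one p electron; each =N– nitrogen is pyridine-type (lone pair in the sp² plane, one electron in the p orbital); the sulfur donates one lone pair from its p orbital. The ring is fully conjugated.
Counting π electrons: 4 × 2 = 8 from the double-bond units + 2 from the S atom = 10.
Since 10 = 4·2 + 2, the ring meets the 4n+2 criterion.

Aromatic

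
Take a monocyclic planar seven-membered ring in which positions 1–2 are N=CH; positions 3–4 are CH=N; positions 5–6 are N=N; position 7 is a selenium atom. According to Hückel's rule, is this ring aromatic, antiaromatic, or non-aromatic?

Antiaromatic

Check conjugation: the double-bond atoms are sp², each contributing one p electron; the doubly-bonded nitrogens are pyridine-type — their lone pairs lie in the ring plane, leaving one electron in the p orbital; the selenium donates one lone pair from its p orbital — every position has a p orbital, so the cyclic π system is continuous.
Adding the contributions, 3 × 2 = 6 from the double-bond units + 2 from the Se atom = 8.
With 8 = 4·2 π electrons, Hückel's rule classifies the planar ring as antiaromatic.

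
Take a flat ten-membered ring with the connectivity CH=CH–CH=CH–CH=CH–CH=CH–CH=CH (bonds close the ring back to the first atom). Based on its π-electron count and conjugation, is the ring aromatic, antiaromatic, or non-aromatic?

All ring atoms are sp² and supply a p orbital to the ring (every atom in a ring double bond is sp² and brings one electron to the p orbital); the conjugation is uninterrupted.
π-electron count: 5 × 2 = 10 from the 5 double-bond units.
That gives a 4n+2 count (10, n = 2).

Aromatic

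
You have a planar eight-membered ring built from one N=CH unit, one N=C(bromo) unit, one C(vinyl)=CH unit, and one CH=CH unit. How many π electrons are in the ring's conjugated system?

All ring atoms are sp² and supply a p orbital to the ring (each doubly-bonded ring atom is sp² with one p-orbital electron; each sp² =N– keeps its lone pair in-plane and puts one electron into the π system); the conjugation is uninterrupted.
Adding the contributions, 4 × 2 = 8 from the 4 double-bond units.

8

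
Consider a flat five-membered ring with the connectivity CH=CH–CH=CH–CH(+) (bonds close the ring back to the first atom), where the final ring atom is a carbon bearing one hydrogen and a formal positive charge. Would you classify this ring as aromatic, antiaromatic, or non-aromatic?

Antiaromatic

All ring atoms are sp² and supply a p orbital to the ring (each doubly-bonded ring atom is sp² with one p-orbital electron; the carbocation has an empty p orbital); the conjugation is uninterrupted.
π-electron count: 2 × 2 = 4 from the double-bond units + 0 from the CH(+) atom = 4.
4 is a 4n count (n = 1), so the planar conjugated ring is antiaromatic.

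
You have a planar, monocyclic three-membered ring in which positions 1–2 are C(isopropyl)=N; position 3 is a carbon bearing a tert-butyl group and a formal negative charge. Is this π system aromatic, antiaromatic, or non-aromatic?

Antiaromatic

Every ring atom contributes a p orbital perpendicular to the ring (the double-bond atoms are sp², each contributing one p electron; the doubly-bonded nitrogens are pyridine-type — their lone pairs lie in the ring plane, leaving one electron in the p orbital; the carbanion's lone pair occupies the p orbital), so the π system is cyclic and fully conjugated.
π-electron count: 1 × 2 = 2 from the double-bond unit + 2 from the C(tert-butyl)(-) atom = 4.
4 is a 4n count (n = 1), so the planar conjugated ring is antiaromatic.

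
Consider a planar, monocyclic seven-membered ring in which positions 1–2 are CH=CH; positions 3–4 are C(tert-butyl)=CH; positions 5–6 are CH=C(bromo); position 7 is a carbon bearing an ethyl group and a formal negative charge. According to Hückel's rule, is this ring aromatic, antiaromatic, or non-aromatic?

All ring atoms are sp² and supply a p orbital to the ring (the double-bond atoms are sp², each contributing one p electron; the carbanion's lone pair occupies the p orbital); the conjugation is uninterrupted.
π-electron count: 3 × 2 = 6 from the double-bond units + 2 from the C(ethyl)(-) atom = 8.
A 4n π count (8, n = 2) in a planar conjugated ring means antiaromatic.

Antiaromatic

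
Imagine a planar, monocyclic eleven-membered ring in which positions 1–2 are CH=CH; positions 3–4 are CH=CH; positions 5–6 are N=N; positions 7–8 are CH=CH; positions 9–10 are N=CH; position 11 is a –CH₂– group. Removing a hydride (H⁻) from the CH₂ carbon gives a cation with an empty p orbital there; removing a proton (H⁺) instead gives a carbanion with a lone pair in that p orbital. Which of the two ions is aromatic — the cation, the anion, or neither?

In either ion the ring is fully conjugated: every atom, including the new sp² carbon, supplies a p orbital.
Cation: 5 × 2 + 0 = 10 π electrons → 4(2)+2, aromatic.
Anion: 5 × 2 + 2 = 12 π electrons → 4(3), antiaromatic.

The cation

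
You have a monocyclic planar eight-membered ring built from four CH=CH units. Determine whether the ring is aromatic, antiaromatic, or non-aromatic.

Check conjugation: every atom in a ring double bond is sp² and brings one electron to the p orbital — every position has a p orbital, so the cyclic π system is continuous.
Counting π electrons: 4 × 2 = 8 from the 4 double-bond units.
8 = 4(2); a planar, fully conjugated 4n system is antiaromatic.
(The species described is cyclooctatetraene.)

Antiaromatic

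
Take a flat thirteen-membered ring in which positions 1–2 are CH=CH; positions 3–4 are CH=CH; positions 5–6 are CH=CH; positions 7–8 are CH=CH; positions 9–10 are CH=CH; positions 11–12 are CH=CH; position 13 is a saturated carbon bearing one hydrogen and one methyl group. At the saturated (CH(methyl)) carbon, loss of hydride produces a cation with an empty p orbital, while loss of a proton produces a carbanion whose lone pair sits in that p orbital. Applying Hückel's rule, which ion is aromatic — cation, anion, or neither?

The anion

Both ions have a continuous loop of p orbitals — each ring atom is sp².
Cation: 6 × 2 + 0 = 12 π electrons → 4(3), antiaromatic.
Anion: 6 × 2 + 2 = 14 π electrons → 4(3)+2, aromatic.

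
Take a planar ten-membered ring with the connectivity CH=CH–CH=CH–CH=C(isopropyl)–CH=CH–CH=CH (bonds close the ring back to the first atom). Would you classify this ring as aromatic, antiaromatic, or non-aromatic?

Check conjugation: each doubly-bonded ring atom is sp² with one p-orbital electron — every position has a p orbital, so the cyclic π system is continuous.
Adding the contributions, 5 × 2 = 10 from the 5 double-bond units.
10 = 4(2) + 2, which satisfies Hückel's 4n+2 rule.

Aromatic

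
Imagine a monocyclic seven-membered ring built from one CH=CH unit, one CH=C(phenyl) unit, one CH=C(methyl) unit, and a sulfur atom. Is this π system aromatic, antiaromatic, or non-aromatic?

Antiaromatic

Check conjugation: the double-bond atoms are sp², each contributing one p electron; the sulfur donates one lone pair from its p orbital — every position has a p orbital, so the cyclic π system is continuous.
Counting π electrons: 3 × 2 = 6 from the double-bond units + 2 from the S atom = 8.
A 4n π count (8, n = 2) in a planar conjugated ring means antiaromatic.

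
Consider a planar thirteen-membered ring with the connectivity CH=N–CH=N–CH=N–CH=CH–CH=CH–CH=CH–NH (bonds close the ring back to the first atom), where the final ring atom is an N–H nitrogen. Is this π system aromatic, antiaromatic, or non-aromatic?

All ring atoms are sp² and supply a p orbital to the ring (each doubly-bonded ring atom is sp² with one p-orbital electron; each sp² =N– keeps its lone pair in-plane and puts one electron into the π system; the pyrrole-type nitrogen donates its lone pair from the p orbital); the conjugation is uninterrupted.
Tallying contributions gives 6 × 2 = 12 from the double-bond units + 2 from the NH atom = 14.
With 14 π electrons (n = 3), the Hückel 4n+2 condition holds.

Aromatic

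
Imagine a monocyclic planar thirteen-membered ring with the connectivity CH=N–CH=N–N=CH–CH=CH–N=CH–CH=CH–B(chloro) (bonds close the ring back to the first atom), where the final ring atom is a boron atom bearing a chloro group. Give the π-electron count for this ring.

12

All ring atoms are sp² and supply a p orbital to the ring (each doubly-bonded ring atom is sp² with one p-orbital electron; the doubly-bonded nitrogens are pyridine-type — their lone pairs lie in the ring plane, leaving one electron in the p orbital; the boron has an empty p orbital); the conjugation is uninterrupted.
π-electron count: 6 × 2 = 12 from the double-bond units + 0 from the B(chloro) atom = 12.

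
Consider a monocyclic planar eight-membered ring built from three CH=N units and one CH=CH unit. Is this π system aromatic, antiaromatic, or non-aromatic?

Antiaromatic

Every ring atom contributes a p orbital perpendicular to the ring (the double-bond atoms are sp², each contributing one p electron; each sp² =N– keeps its lone pair in-plane and puts one electron into the π system), so the π system is cyclic and fully conjugated.
Adding the contributions, 4 × 2 = 8 from the 4 double-bond units.
With 8 = 4·2 π electrons, Hückel's rule classifies the planar ring as antiaromatic.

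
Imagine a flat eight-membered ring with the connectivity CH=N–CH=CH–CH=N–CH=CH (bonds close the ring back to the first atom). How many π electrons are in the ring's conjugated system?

All ring atoms are sp² and supply a p orbital to the ring (each doubly-bonded ring atom is sp² with one p-orbital electron; each =N– nitrogen is pyridine-type (lone pair in the sp² plane, one electron in the p orbital)); the conjugation is uninterrupted.
π-electron count: 4 × 2 = 8 from the 4 double-bond units.

8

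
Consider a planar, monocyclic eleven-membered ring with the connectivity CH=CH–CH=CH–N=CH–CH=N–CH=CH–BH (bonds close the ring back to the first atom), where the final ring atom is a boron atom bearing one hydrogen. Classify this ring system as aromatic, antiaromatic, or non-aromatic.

Aromatic

All ring atoms are sp² and supply a p orbital to the ring (the double-bond atoms are sp², each contributing one p electron; each =N– nitrogen is pyridine-type (lone pair in the sp² plane, one electron in the p orbital); the boron has an empty p orbital); the conjugation is uninterrupted.
π-electron count: 5 × 2 = 10 from the double-bond units + 0 from the BH atom = 10.
With 10 π electrons (n = 2), the Hückel 4n+2 condition holds.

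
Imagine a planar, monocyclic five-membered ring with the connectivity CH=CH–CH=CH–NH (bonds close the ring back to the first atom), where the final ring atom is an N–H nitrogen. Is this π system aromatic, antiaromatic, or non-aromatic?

All ring atoms are sp² and supply a p orbital to the ring (the double-bond atoms are sp², each contributing one p electron; the pyrrole-type nitrogen donates its lone pair from the p orbital); the conjugation is uninterrupted.
Tallying contributions gives 2 × 2 = 4 from the double-bond units + 2 from the NH atom = 6.
Since 6 = 4·1 + 2, the ring meets the 4n+2 criterion.
(The species described is pyrrole.)

Aromatic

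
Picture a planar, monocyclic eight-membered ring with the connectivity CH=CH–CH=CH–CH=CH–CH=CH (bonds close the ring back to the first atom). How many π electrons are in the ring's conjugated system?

Every ring atom contributes a p orbital perpendicular to the ring (each doubly-bonded ring atom is sp² with one p-orbital electron), so the π system is cyclic and fully conjugated.
π-electron count: 4 × 2 = 8 from the 4 double-bond units.
This is cyclooctatetraene.

8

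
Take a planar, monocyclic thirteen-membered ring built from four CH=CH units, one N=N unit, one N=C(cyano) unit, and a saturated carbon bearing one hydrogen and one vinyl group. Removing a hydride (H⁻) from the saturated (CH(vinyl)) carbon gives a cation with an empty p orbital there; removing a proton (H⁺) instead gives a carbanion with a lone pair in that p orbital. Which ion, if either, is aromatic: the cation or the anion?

The anion

In either ion the ring is fully conjugated: every atom, including the new sp² carbon, supplies a p orbital.
Cation: 6 × 2 + 0 = 12 π electrons → 4(3), antiaromatic.
Anion: 6 × 2 + 2 = 14 π electrons → 4(3)+2, aromatic.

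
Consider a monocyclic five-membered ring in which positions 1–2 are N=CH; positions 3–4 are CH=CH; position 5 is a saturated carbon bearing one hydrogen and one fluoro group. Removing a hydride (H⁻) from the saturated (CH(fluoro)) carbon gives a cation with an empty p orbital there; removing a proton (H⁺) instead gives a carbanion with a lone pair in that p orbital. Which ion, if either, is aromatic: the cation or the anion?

The anion

Once that carbon is sp², every ring atom has a p orbital and both ions are fully conjugated.
Cation: 2 × 2 + 0 = 4 π electrons → 4(1), antiaromatic.
Anion: 2 × 2 + 2 = 6 π electrons → 4(1)+2, aromatic.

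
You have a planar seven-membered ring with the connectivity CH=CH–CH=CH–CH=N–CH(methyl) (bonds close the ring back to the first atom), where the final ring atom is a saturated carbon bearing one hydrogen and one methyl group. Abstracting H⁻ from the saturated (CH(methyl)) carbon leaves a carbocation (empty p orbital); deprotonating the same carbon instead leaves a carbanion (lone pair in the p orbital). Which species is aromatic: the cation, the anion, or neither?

Once that carbon is sp², every ring atom has a p orbital and both ions are fully conjugated.
Cation: 3 × 2 + 0 = 6 π electrons → 4(1)+2, aromatic.
Anion: 3 × 2 + 2 = 8 π electrons → 4(2), antiaromatic.

The cation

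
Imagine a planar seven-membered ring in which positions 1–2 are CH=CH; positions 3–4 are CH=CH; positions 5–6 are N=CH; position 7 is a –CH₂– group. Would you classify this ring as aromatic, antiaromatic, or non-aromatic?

The CH2 carbon is saturated: the tetrahedral CH₂ carbon is sp³ and has no p orbital in the ring π system. Conjugation is not continuous around the ring.
Without a continuous loop of overlapping p orbitals the Hückel electron count never comes into play.

Non-aromatic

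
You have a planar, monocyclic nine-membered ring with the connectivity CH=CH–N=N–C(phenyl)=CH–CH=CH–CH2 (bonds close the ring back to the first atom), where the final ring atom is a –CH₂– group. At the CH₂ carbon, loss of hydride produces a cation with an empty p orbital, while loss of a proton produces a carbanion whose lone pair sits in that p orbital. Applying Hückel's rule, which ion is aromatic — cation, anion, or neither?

The anion

In either ion the ring is fully conjugated: every atom, including the new sp² carbon, supplies a p orbital.
Cation: 4 × 2 + 0 = 8 π electrons → 4(2), antiaromatic.
Anion: 4 × 2 + 2 = 10 π electrons → 4(2)+2, aromatic.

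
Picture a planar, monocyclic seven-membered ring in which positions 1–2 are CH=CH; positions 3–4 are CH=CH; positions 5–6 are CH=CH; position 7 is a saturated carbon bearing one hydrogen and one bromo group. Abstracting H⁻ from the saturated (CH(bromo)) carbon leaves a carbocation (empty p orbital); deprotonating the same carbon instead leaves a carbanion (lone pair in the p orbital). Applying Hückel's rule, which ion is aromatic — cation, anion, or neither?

In either ion the ring is fully conjugated: every atom, including the new sp² carbon, supplies a p orbital.
Cation: 3 × 2 + 0 = 6 π electrons → 4(1)+2, aromatic.
Anion: 3 × 2 + 2 = 8 π electrons → 4(2), antiaromatic.

The cation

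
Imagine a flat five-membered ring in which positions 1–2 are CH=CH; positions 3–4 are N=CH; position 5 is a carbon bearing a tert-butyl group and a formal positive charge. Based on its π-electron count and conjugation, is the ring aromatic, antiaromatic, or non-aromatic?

Antiaromatic

Check conjugation: each doubly-bonded ring atom is sp² with one p-orbital electron; each sp² =N– keeps its lone pair in-plane and puts one electron into the π system; the carbocation has an empty p orbital — every position has a p orbital, so the cyclic π system is continuous.
Adding the contributions, 2 × 2 = 4 from the double-bond units + 0 from the C(tert-butyl)(+) atom = 4.
4 = 4(1); a planar, fully conjugated 4n system is antiaromatic.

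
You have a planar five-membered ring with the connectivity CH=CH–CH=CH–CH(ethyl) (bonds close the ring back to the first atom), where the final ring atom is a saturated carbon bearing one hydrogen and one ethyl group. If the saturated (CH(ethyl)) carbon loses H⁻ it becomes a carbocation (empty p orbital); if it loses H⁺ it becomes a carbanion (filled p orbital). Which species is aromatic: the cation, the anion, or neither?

In either ion the ring is fully conjugated: every atom, including the new sp² carbon, supplies a p orbital.
Cation: 2 × 2 + 0 = 4 π electrons → 4(1), antiaromatic.
Anion: 2 × 2 + 2 = 6 π electrons → 4(1)+2, aromatic.

The anion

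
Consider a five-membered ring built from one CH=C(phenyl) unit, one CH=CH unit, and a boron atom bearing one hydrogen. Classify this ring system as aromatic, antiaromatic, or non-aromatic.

All ring atoms are sp² and supply a p orbital to the ring (every atom in a ring double bond is sp² and brings one electron to the p orbital; the boron has an empty p orbital); the conjugation is uninterrupted.
π-electron count: 2 × 2 = 4 from the double-bond units + 0 from the BH atom = 4.
4 is a 4n count (n = 1), so the planar conjugated ring is antiaromatic.

Antiaromatic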